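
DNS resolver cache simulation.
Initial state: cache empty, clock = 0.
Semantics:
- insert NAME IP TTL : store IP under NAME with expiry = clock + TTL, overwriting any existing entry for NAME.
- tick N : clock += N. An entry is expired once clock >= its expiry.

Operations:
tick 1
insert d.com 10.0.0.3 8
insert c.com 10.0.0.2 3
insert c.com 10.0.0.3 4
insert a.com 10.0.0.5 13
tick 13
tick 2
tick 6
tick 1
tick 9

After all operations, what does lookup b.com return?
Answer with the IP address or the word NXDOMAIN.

Answer: NXDOMAIN

Derivation:
Op 1: tick 1 -> clock=1.
Op 2: insert d.com -> 10.0.0.3 (expiry=1+8=9). clock=1
Op 3: insert c.com -> 10.0.0.2 (expiry=1+3=4). clock=1
Op 4: insert c.com -> 10.0.0.3 (expiry=1+4=5). clock=1
Op 5: insert a.com -> 10.0.0.5 (expiry=1+13=14). clock=1
Op 6: tick 13 -> clock=14. purged={a.com,c.com,d.com}
Op 7: tick 2 -> clock=16.
Op 8: tick 6 -> clock=22.
Op 9: tick 1 -> clock=23.
Op 10: tick 9 -> clock=32.
lookup b.com: not in cache (expired or never inserted)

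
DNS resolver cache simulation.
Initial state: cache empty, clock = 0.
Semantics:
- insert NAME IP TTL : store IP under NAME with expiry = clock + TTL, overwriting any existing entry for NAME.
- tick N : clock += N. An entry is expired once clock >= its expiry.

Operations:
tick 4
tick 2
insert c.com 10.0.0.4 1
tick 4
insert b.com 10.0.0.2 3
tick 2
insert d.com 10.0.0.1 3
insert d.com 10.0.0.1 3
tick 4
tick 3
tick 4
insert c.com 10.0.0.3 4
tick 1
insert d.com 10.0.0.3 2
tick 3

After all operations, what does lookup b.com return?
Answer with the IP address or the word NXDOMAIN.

Op 1: tick 4 -> clock=4.
Op 2: tick 2 -> clock=6.
Op 3: insert c.com -> 10.0.0.4 (expiry=6+1=7). clock=6
Op 4: tick 4 -> clock=10. purged={c.com}
Op 5: insert b.com -> 10.0.0.2 (expiry=10+3=13). clock=10
Op 6: tick 2 -> clock=12.
Op 7: insert d.com -> 10.0.0.1 (expiry=12+3=15). clock=12
Op 8: insert d.com -> 10.0.0.1 (expiry=12+3=15). clock=12
Op 9: tick 4 -> clock=16. purged={b.com,d.com}
Op 10: tick 3 -> clock=19.
Op 11: tick 4 -> clock=23.
Op 12: insert c.com -> 10.0.0.3 (expiry=23+4=27). clock=23
Op 13: tick 1 -> clock=24.
Op 14: insert d.com -> 10.0.0.3 (expiry=24+2=26). clock=24
Op 15: tick 3 -> clock=27. purged={c.com,d.com}
lookup b.com: not in cache (expired or never inserted)

Answer: NXDOMAIN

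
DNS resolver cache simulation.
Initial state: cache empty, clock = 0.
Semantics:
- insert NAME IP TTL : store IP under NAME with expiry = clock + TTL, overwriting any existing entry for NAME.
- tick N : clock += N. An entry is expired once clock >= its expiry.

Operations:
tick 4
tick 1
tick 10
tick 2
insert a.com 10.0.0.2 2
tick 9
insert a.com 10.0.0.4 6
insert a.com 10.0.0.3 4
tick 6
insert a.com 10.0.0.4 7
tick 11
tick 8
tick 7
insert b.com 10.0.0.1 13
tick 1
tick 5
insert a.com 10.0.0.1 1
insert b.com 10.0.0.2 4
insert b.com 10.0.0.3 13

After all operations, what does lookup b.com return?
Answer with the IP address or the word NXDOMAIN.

Answer: 10.0.0.3

Derivation:
Op 1: tick 4 -> clock=4.
Op 2: tick 1 -> clock=5.
Op 3: tick 10 -> clock=15.
Op 4: tick 2 -> clock=17.
Op 5: insert a.com -> 10.0.0.2 (expiry=17+2=19). clock=17
Op 6: tick 9 -> clock=26. purged={a.com}
Op 7: insert a.com -> 10.0.0.4 (expiry=26+6=32). clock=26
Op 8: insert a.com -> 10.0.0.3 (expiry=26+4=30). clock=26
Op 9: tick 6 -> clock=32. purged={a.com}
Op 10: insert a.com -> 10.0.0.4 (expiry=32+7=39). clock=32
Op 11: tick 11 -> clock=43. purged={a.com}
Op 12: tick 8 -> clock=51.
Op 13: tick 7 -> clock=58.
Op 14: insert b.com -> 10.0.0.1 (expiry=58+13=71). clock=58
Op 15: tick 1 -> clock=59.
Op 16: tick 5 -> clock=64.
Op 17: insert a.com -> 10.0.0.1 (expiry=64+1=65). clock=64
Op 18: insert b.com -> 10.0.0.2 (expiry=64+4=68). clock=64
Op 19: insert b.com -> 10.0.0.3 (expiry=64+13=77). clock=64
lookup b.com: present, ip=10.0.0.3 expiry=77 > clock=64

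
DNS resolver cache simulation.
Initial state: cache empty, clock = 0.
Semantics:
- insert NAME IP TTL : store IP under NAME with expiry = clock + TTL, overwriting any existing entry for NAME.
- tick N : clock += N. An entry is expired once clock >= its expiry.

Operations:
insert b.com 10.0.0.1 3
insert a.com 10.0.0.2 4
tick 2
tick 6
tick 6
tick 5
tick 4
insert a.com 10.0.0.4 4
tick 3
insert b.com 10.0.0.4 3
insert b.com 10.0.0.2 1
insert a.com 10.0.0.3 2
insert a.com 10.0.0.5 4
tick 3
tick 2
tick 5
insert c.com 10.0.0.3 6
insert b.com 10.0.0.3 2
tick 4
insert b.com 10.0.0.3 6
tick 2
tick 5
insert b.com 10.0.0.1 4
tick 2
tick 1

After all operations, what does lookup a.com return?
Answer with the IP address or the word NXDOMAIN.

Op 1: insert b.com -> 10.0.0.1 (expiry=0+3=3). clock=0
Op 2: insert a.com -> 10.0.0.2 (expiry=0+4=4). clock=0
Op 3: tick 2 -> clock=2.
Op 4: tick 6 -> clock=8. purged={a.com,b.com}
Op 5: tick 6 -> clock=14.
Op 6: tick 5 -> clock=19.
Op 7: tick 4 -> clock=23.
Op 8: insert a.com -> 10.0.0.4 (expiry=23+4=27). clock=23
Op 9: tick 3 -> clock=26.
Op 10: insert b.com -> 10.0.0.4 (expiry=26+3=29). clock=26
Op 11: insert b.com -> 10.0.0.2 (expiry=26+1=27). clock=26
Op 12: insert a.com -> 10.0.0.3 (expiry=26+2=28). clock=26
Op 13: insert a.com -> 10.0.0.5 (expiry=26+4=30). clock=26
Op 14: tick 3 -> clock=29. purged={b.com}
Op 15: tick 2 -> clock=31. purged={a.com}
Op 16: tick 5 -> clock=36.
Op 17: insert c.com -> 10.0.0.3 (expiry=36+6=42). clock=36
Op 18: insert b.com -> 10.0.0.3 (expiry=36+2=38). clock=36
Op 19: tick 4 -> clock=40. purged={b.com}
Op 20: insert b.com -> 10.0.0.3 (expiry=40+6=46). clock=40
Op 21: tick 2 -> clock=42. purged={c.com}
Op 22: tick 5 -> clock=47. purged={b.com}
Op 23: insert b.com -> 10.0.0.1 (expiry=47+4=51). clock=47
Op 24: tick 2 -> clock=49.
Op 25: tick 1 -> clock=50.
lookup a.com: not in cache (expired or never inserted)

Answer: NXDOMAIN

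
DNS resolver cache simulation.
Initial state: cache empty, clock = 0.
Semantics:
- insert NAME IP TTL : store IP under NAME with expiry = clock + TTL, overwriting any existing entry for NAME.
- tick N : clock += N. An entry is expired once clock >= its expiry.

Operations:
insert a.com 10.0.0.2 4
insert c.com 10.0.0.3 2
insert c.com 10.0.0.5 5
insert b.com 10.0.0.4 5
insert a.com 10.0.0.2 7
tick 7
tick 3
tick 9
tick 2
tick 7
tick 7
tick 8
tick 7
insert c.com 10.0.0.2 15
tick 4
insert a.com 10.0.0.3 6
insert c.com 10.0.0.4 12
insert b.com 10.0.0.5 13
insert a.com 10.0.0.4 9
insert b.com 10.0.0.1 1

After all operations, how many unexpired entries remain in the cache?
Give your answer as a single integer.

Op 1: insert a.com -> 10.0.0.2 (expiry=0+4=4). clock=0
Op 2: insert c.com -> 10.0.0.3 (expiry=0+2=2). clock=0
Op 3: insert c.com -> 10.0.0.5 (expiry=0+5=5). clock=0
Op 4: insert b.com -> 10.0.0.4 (expiry=0+5=5). clock=0
Op 5: insert a.com -> 10.0.0.2 (expiry=0+7=7). clock=0
Op 6: tick 7 -> clock=7. purged={a.com,b.com,c.com}
Op 7: tick 3 -> clock=10.
Op 8: tick 9 -> clock=19.
Op 9: tick 2 -> clock=21.
Op 10: tick 7 -> clock=28.
Op 11: tick 7 -> clock=35.
Op 12: tick 8 -> clock=43.
Op 13: tick 7 -> clock=50.
Op 14: insert c.com -> 10.0.0.2 (expiry=50+15=65). clock=50
Op 15: tick 4 -> clock=54.
Op 16: insert a.com -> 10.0.0.3 (expiry=54+6=60). clock=54
Op 17: insert c.com -> 10.0.0.4 (expiry=54+12=66). clock=54
Op 18: insert b.com -> 10.0.0.5 (expiry=54+13=67). clock=54
Op 19: insert a.com -> 10.0.0.4 (expiry=54+9=63). clock=54
Op 20: insert b.com -> 10.0.0.1 (expiry=54+1=55). clock=54
Final cache (unexpired): {a.com,b.com,c.com} -> size=3

Answer: 3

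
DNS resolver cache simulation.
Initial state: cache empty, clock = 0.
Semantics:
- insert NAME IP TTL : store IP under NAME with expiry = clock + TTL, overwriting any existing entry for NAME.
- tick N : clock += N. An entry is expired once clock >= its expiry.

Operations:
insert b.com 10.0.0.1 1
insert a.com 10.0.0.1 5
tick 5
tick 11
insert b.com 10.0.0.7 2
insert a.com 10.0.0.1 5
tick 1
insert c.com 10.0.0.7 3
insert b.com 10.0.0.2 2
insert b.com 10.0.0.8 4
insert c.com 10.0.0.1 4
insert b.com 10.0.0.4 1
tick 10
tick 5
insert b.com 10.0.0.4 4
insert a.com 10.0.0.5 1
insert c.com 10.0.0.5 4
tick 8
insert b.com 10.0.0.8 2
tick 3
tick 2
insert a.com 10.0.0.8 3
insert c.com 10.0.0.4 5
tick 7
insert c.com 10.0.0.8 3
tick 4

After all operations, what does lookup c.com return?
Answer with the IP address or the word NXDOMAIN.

Answer: NXDOMAIN

Derivation:
Op 1: insert b.com -> 10.0.0.1 (expiry=0+1=1). clock=0
Op 2: insert a.com -> 10.0.0.1 (expiry=0+5=5). clock=0
Op 3: tick 5 -> clock=5. purged={a.com,b.com}
Op 4: tick 11 -> clock=16.
Op 5: insert b.com -> 10.0.0.7 (expiry=16+2=18). clock=16
Op 6: insert a.com -> 10.0.0.1 (expiry=16+5=21). clock=16
Op 7: tick 1 -> clock=17.
Op 8: insert c.com -> 10.0.0.7 (expiry=17+3=20). clock=17
Op 9: insert b.com -> 10.0.0.2 (expiry=17+2=19). clock=17
Op 10: insert b.com -> 10.0.0.8 (expiry=17+4=21). clock=17
Op 11: insert c.com -> 10.0.0.1 (expiry=17+4=21). clock=17
Op 12: insert b.com -> 10.0.0.4 (expiry=17+1=18). clock=17
Op 13: tick 10 -> clock=27. purged={a.com,b.com,c.com}
Op 14: tick 5 -> clock=32.
Op 15: insert b.com -> 10.0.0.4 (expiry=32+4=36). clock=32
Op 16: insert a.com -> 10.0.0.5 (expiry=32+1=33). clock=32
Op 17: insert c.com -> 10.0.0.5 (expiry=32+4=36). clock=32
Op 18: tick 8 -> clock=40. purged={a.com,b.com,c.com}
Op 19: insert b.com -> 10.0.0.8 (expiry=40+2=42). clock=40
Op 20: tick 3 -> clock=43. purged={b.com}
Op 21: tick 2 -> clock=45.
Op 22: insert a.com -> 10.0.0.8 (expiry=45+3=48). clock=45
Op 23: insert c.com -> 10.0.0.4 (expiry=45+5=50). clock=45
Op 24: tick 7 -> clock=52. purged={a.com,c.com}
Op 25: insert c.com -> 10.0.0.8 (expiry=52+3=55). clock=52
Op 26: tick 4 -> clock=56. purged={c.com}
lookup c.com: not in cache (expired or never inserted)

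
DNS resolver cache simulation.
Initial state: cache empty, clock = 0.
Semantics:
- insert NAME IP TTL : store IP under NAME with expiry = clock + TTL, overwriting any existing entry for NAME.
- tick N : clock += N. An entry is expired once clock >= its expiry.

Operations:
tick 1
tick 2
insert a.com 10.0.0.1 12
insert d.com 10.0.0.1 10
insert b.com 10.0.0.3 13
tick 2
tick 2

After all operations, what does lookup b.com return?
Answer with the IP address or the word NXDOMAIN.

Answer: 10.0.0.3

Derivation:
Op 1: tick 1 -> clock=1.
Op 2: tick 2 -> clock=3.
Op 3: insert a.com -> 10.0.0.1 (expiry=3+12=15). clock=3
Op 4: insert d.com -> 10.0.0.1 (expiry=3+10=13). clock=3
Op 5: insert b.com -> 10.0.0.3 (expiry=3+13=16). clock=3
Op 6: tick 2 -> clock=5.
Op 7: tick 2 -> clock=7.
lookup b.com: present, ip=10.0.0.3 expiry=16 > clock=7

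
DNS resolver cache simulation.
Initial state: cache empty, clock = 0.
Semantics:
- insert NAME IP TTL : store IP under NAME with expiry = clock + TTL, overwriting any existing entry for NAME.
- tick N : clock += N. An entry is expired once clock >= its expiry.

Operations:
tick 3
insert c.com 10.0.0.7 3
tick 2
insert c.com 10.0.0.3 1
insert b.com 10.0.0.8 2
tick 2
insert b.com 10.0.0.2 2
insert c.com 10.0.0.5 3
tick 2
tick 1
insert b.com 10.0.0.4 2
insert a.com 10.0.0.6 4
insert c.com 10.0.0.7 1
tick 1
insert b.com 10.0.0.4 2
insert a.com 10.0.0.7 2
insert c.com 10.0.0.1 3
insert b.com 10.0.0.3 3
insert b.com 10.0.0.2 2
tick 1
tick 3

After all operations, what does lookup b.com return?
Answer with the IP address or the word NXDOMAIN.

Answer: NXDOMAIN

Derivation:
Op 1: tick 3 -> clock=3.
Op 2: insert c.com -> 10.0.0.7 (expiry=3+3=6). clock=3
Op 3: tick 2 -> clock=5.
Op 4: insert c.com -> 10.0.0.3 (expiry=5+1=6). clock=5
Op 5: insert b.com -> 10.0.0.8 (expiry=5+2=7). clock=5
Op 6: tick 2 -> clock=7. purged={b.com,c.com}
Op 7: insert b.com -> 10.0.0.2 (expiry=7+2=9). clock=7
Op 8: insert c.com -> 10.0.0.5 (expiry=7+3=10). clock=7
Op 9: tick 2 -> clock=9. purged={b.com}
Op 10: tick 1 -> clock=10. purged={c.com}
Op 11: insert b.com -> 10.0.0.4 (expiry=10+2=12). clock=10
Op 12: insert a.com -> 10.0.0.6 (expiry=10+4=14). clock=10
Op 13: insert c.com -> 10.0.0.7 (expiry=10+1=11). clock=10
Op 14: tick 1 -> clock=11. purged={c.com}
Op 15: insert b.com -> 10.0.0.4 (expiry=11+2=13). clock=11
Op 16: insert a.com -> 10.0.0.7 (expiry=11+2=13). clock=11
Op 17: insert c.com -> 10.0.0.1 (expiry=11+3=14). clock=11
Op 18: insert b.com -> 10.0.0.3 (expiry=11+3=14). clock=11
Op 19: insert b.com -> 10.0.0.2 (expiry=11+2=13). clock=11
Op 20: tick 1 -> clock=12.
Op 21: tick 3 -> clock=15. purged={a.com,b.com,c.com}
lookup b.com: not in cache (expired or never inserted)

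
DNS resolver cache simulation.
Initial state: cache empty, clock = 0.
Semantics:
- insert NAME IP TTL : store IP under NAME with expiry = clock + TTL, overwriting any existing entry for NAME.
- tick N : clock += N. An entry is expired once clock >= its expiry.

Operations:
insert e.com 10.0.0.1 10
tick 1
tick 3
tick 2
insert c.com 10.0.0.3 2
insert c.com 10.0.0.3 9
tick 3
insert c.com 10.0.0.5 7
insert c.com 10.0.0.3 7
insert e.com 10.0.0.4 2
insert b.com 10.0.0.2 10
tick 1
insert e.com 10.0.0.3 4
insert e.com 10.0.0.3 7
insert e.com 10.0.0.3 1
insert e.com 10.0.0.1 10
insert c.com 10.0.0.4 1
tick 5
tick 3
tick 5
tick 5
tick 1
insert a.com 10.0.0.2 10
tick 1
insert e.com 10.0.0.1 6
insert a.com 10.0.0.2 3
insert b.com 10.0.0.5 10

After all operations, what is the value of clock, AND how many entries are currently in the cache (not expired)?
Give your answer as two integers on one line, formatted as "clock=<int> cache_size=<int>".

Op 1: insert e.com -> 10.0.0.1 (expiry=0+10=10). clock=0
Op 2: tick 1 -> clock=1.
Op 3: tick 3 -> clock=4.
Op 4: tick 2 -> clock=6.
Op 5: insert c.com -> 10.0.0.3 (expiry=6+2=8). clock=6
Op 6: insert c.com -> 10.0.0.3 (expiry=6+9=15). clock=6
Op 7: tick 3 -> clock=9.
Op 8: insert c.com -> 10.0.0.5 (expiry=9+7=16). clock=9
Op 9: insert c.com -> 10.0.0.3 (expiry=9+7=16). clock=9
Op 10: insert e.com -> 10.0.0.4 (expiry=9+2=11). clock=9
Op 11: insert b.com -> 10.0.0.2 (expiry=9+10=19). clock=9
Op 12: tick 1 -> clock=10.
Op 13: insert e.com -> 10.0.0.3 (expiry=10+4=14). clock=10
Op 14: insert e.com -> 10.0.0.3 (expiry=10+7=17). clock=10
Op 15: insert e.com -> 10.0.0.3 (expiry=10+1=11). clock=10
Op 16: insert e.com -> 10.0.0.1 (expiry=10+10=20). clock=10
Op 17: insert c.com -> 10.0.0.4 (expiry=10+1=11). clock=10
Op 18: tick 5 -> clock=15. purged={c.com}
Op 19: tick 3 -> clock=18.
Op 20: tick 5 -> clock=23. purged={b.com,e.com}
Op 21: tick 5 -> clock=28.
Op 22: tick 1 -> clock=29.
Op 23: insert a.com -> 10.0.0.2 (expiry=29+10=39). clock=29
Op 24: tick 1 -> clock=30.
Op 25: insert e.com -> 10.0.0.1 (expiry=30+6=36). clock=30
Op 26: insert a.com -> 10.0.0.2 (expiry=30+3=33). clock=30
Op 27: insert b.com -> 10.0.0.5 (expiry=30+10=40). clock=30
Final clock = 30
Final cache (unexpired): {a.com,b.com,e.com} -> size=3

Answer: clock=30 cache_size=3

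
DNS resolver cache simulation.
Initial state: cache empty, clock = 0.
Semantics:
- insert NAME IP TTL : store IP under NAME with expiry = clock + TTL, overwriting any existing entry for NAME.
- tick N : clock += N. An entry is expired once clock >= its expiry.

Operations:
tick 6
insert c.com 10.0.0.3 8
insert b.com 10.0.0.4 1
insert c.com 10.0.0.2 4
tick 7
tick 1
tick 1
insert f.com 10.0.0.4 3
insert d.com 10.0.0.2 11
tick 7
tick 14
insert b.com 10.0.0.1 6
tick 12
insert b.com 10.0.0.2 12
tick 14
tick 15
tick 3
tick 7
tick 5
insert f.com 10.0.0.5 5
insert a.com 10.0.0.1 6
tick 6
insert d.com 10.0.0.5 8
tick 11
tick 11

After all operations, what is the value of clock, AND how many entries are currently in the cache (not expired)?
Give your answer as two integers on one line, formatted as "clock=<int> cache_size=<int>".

Answer: clock=120 cache_size=0

Derivation:
Op 1: tick 6 -> clock=6.
Op 2: insert c.com -> 10.0.0.3 (expiry=6+8=14). clock=6
Op 3: insert b.com -> 10.0.0.4 (expiry=6+1=7). clock=6
Op 4: insert c.com -> 10.0.0.2 (expiry=6+4=10). clock=6
Op 5: tick 7 -> clock=13. purged={b.com,c.com}
Op 6: tick 1 -> clock=14.
Op 7: tick 1 -> clock=15.
Op 8: insert f.com -> 10.0.0.4 (expiry=15+3=18). clock=15
Op 9: insert d.com -> 10.0.0.2 (expiry=15+11=26). clock=15
Op 10: tick 7 -> clock=22. purged={f.com}
Op 11: tick 14 -> clock=36. purged={d.com}
Op 12: insert b.com -> 10.0.0.1 (expiry=36+6=42). clock=36
Op 13: tick 12 -> clock=48. purged={b.com}
Op 14: insert b.com -> 10.0.0.2 (expiry=48+12=60). clock=48
Op 15: tick 14 -> clock=62. purged={b.com}
Op 16: tick 15 -> clock=77.
Op 17: tick 3 -> clock=80.
Op 18: tick 7 -> clock=87.
Op 19: tick 5 -> clock=92.
Op 20: insert f.com -> 10.0.0.5 (expiry=92+5=97). clock=92
Op 21: insert a.com -> 10.0.0.1 (expiry=92+6=98). clock=92
Op 22: tick 6 -> clock=98. purged={a.com,f.com}
Op 23: insert d.com -> 10.0.0.5 (expiry=98+8=106). clock=98
Op 24: tick 11 -> clock=109. purged={d.com}
Op 25: tick 11 -> clock=120.
Final clock = 120
Final cache (unexpired): {} -> size=0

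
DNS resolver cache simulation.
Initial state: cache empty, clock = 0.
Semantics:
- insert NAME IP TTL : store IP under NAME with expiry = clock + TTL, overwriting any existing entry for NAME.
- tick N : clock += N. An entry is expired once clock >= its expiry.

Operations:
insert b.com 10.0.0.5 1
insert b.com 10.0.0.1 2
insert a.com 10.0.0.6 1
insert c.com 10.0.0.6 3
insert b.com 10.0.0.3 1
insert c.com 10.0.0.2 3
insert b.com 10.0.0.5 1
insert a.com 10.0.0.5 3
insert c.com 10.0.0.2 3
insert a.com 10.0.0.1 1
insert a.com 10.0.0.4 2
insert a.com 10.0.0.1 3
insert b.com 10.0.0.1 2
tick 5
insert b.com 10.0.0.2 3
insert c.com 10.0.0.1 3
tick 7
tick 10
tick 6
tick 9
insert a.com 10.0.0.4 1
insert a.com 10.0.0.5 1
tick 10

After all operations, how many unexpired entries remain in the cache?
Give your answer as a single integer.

Op 1: insert b.com -> 10.0.0.5 (expiry=0+1=1). clock=0
Op 2: insert b.com -> 10.0.0.1 (expiry=0+2=2). clock=0
Op 3: insert a.com -> 10.0.0.6 (expiry=0+1=1). clock=0
Op 4: insert c.com -> 10.0.0.6 (expiry=0+3=3). clock=0
Op 5: insert b.com -> 10.0.0.3 (expiry=0+1=1). clock=0
Op 6: insert c.com -> 10.0.0.2 (expiry=0+3=3). clock=0
Op 7: insert b.com -> 10.0.0.5 (expiry=0+1=1). clock=0
Op 8: insert a.com -> 10.0.0.5 (expiry=0+3=3). clock=0
Op 9: insert c.com -> 10.0.0.2 (expiry=0+3=3). clock=0
Op 10: insert a.com -> 10.0.0.1 (expiry=0+1=1). clock=0
Op 11: insert a.com -> 10.0.0.4 (expiry=0+2=2). clock=0
Op 12: insert a.com -> 10.0.0.1 (expiry=0+3=3). clock=0
Op 13: insert b.com -> 10.0.0.1 (expiry=0+2=2). clock=0
Op 14: tick 5 -> clock=5. purged={a.com,b.com,c.com}
Op 15: insert b.com -> 10.0.0.2 (expiry=5+3=8). clock=5
Op 16: insert c.com -> 10.0.0.1 (expiry=5+3=8). clock=5
Op 17: tick 7 -> clock=12. purged={b.com,c.com}
Op 18: tick 10 -> clock=22.
Op 19: tick 6 -> clock=28.
Op 20: tick 9 -> clock=37.
Op 21: insert a.com -> 10.0.0.4 (expiry=37+1=38). clock=37
Op 22: insert a.com -> 10.0.0.5 (expiry=37+1=38). clock=37
Op 23: tick 10 -> clock=47. purged={a.com}
Final cache (unexpired): {} -> size=0

Answer: 0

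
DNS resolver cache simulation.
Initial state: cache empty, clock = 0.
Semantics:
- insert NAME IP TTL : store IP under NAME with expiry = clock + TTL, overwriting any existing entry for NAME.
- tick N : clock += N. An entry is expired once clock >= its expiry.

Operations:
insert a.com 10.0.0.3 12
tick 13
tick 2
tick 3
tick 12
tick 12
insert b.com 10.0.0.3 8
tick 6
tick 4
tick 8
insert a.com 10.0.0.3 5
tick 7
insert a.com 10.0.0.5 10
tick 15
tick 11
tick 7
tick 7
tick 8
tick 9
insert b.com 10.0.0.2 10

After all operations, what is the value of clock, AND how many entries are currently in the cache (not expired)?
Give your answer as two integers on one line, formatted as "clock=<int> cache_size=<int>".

Answer: clock=124 cache_size=1

Derivation:
Op 1: insert a.com -> 10.0.0.3 (expiry=0+12=12). clock=0
Op 2: tick 13 -> clock=13. purged={a.com}
Op 3: tick 2 -> clock=15.
Op 4: tick 3 -> clock=18.
Op 5: tick 12 -> clock=30.
Op 6: tick 12 -> clock=42.
Op 7: insert b.com -> 10.0.0.3 (expiry=42+8=50). clock=42
Op 8: tick 6 -> clock=48.
Op 9: tick 4 -> clock=52. purged={b.com}
Op 10: tick 8 -> clock=60.
Op 11: insert a.com -> 10.0.0.3 (expiry=60+5=65). clock=60
Op 12: tick 7 -> clock=67. purged={a.com}
Op 13: insert a.com -> 10.0.0.5 (expiry=67+10=77). clock=67
Op 14: tick 15 -> clock=82. purged={a.com}
Op 15: tick 11 -> clock=93.
Op 16: tick 7 -> clock=100.
Op 17: tick 7 -> clock=107.
Op 18: tick 8 -> clock=115.
Op 19: tick 9 -> clock=124.
Op 20: insert b.com -> 10.0.0.2 (expiry=124+10=134). clock=124
Final clock = 124
Final cache (unexpired): {b.com} -> size=1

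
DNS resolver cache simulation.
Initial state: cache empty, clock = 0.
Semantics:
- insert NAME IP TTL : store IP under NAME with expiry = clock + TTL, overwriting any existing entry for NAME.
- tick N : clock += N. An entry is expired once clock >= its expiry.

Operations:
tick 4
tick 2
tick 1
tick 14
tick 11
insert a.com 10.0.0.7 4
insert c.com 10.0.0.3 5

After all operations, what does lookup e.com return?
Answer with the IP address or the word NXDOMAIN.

Op 1: tick 4 -> clock=4.
Op 2: tick 2 -> clock=6.
Op 3: tick 1 -> clock=7.
Op 4: tick 14 -> clock=21.
Op 5: tick 11 -> clock=32.
Op 6: insert a.com -> 10.0.0.7 (expiry=32+4=36). clock=32
Op 7: insert c.com -> 10.0.0.3 (expiry=32+5=37). clock=32
lookup e.com: not in cache (expired or never inserted)

Answer: NXDOMAIN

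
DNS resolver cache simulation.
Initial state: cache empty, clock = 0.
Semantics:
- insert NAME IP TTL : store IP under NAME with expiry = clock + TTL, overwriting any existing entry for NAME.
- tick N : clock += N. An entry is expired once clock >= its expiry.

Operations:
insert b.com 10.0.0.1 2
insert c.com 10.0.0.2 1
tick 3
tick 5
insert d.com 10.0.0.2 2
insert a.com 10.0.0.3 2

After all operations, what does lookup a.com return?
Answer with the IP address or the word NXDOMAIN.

Op 1: insert b.com -> 10.0.0.1 (expiry=0+2=2). clock=0
Op 2: insert c.com -> 10.0.0.2 (expiry=0+1=1). clock=0
Op 3: tick 3 -> clock=3. purged={b.com,c.com}
Op 4: tick 5 -> clock=8.
Op 5: insert d.com -> 10.0.0.2 (expiry=8+2=10). clock=8
Op 6: insert a.com -> 10.0.0.3 (expiry=8+2=10). clock=8
lookup a.com: present, ip=10.0.0.3 expiry=10 > clock=8

Answer: 10.0.0.3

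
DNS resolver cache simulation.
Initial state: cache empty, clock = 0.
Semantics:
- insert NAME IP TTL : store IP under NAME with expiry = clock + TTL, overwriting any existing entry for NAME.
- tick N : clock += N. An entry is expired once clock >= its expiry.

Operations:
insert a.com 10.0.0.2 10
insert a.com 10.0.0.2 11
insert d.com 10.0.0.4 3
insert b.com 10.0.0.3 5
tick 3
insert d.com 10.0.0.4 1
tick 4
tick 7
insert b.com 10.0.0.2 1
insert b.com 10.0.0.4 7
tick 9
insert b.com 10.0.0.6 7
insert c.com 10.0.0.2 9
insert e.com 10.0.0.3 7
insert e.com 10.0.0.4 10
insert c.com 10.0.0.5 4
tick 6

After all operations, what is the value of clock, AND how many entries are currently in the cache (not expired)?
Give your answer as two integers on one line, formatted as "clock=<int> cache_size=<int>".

Op 1: insert a.com -> 10.0.0.2 (expiry=0+10=10). clock=0
Op 2: insert a.com -> 10.0.0.2 (expiry=0+11=11). clock=0
Op 3: insert d.com -> 10.0.0.4 (expiry=0+3=3). clock=0
Op 4: insert b.com -> 10.0.0.3 (expiry=0+5=5). clock=0
Op 5: tick 3 -> clock=3. purged={d.com}
Op 6: insert d.com -> 10.0.0.4 (expiry=3+1=4). clock=3
Op 7: tick 4 -> clock=7. purged={b.com,d.com}
Op 8: tick 7 -> clock=14. purged={a.com}
Op 9: insert b.com -> 10.0.0.2 (expiry=14+1=15). clock=14
Op 10: insert b.com -> 10.0.0.4 (expiry=14+7=21). clock=14
Op 11: tick 9 -> clock=23. purged={b.com}
Op 12: insert b.com -> 10.0.0.6 (expiry=23+7=30). clock=23
Op 13: insert c.com -> 10.0.0.2 (expiry=23+9=32). clock=23
Op 14: insert e.com -> 10.0.0.3 (expiry=23+7=30). clock=23
Op 15: insert e.com -> 10.0.0.4 (expiry=23+10=33). clock=23
Op 16: insert c.com -> 10.0.0.5 (expiry=23+4=27). clock=23
Op 17: tick 6 -> clock=29. purged={c.com}
Final clock = 29
Final cache (unexpired): {b.com,e.com} -> size=2

Answer: clock=29 cache_size=2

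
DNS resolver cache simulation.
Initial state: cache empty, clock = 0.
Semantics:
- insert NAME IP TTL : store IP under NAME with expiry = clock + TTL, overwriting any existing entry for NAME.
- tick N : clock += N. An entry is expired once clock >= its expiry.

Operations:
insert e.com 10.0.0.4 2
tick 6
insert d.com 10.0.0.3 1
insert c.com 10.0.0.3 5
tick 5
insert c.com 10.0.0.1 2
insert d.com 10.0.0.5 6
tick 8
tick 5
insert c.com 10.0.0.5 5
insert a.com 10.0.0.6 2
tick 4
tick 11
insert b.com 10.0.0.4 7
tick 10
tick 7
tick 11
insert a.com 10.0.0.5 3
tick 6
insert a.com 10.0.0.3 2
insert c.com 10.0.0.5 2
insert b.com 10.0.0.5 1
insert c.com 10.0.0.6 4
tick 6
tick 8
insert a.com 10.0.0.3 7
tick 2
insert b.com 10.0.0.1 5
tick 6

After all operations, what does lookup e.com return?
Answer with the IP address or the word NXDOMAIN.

Op 1: insert e.com -> 10.0.0.4 (expiry=0+2=2). clock=0
Op 2: tick 6 -> clock=6. purged={e.com}
Op 3: insert d.com -> 10.0.0.3 (expiry=6+1=7). clock=6
Op 4: insert c.com -> 10.0.0.3 (expiry=6+5=11). clock=6
Op 5: tick 5 -> clock=11. purged={c.com,d.com}
Op 6: insert c.com -> 10.0.0.1 (expiry=11+2=13). clock=11
Op 7: insert d.com -> 10.0.0.5 (expiry=11+6=17). clock=11
Op 8: tick 8 -> clock=19. purged={c.com,d.com}
Op 9: tick 5 -> clock=24.
Op 10: insert c.com -> 10.0.0.5 (expiry=24+5=29). clock=24
Op 11: insert a.com -> 10.0.0.6 (expiry=24+2=26). clock=24
Op 12: tick 4 -> clock=28. purged={a.com}
Op 13: tick 11 -> clock=39. purged={c.com}
Op 14: insert b.com -> 10.0.0.4 (expiry=39+7=46). clock=39
Op 15: tick 10 -> clock=49. purged={b.com}
Op 16: tick 7 -> clock=56.
Op 17: tick 11 -> clock=67.
Op 18: insert a.com -> 10.0.0.5 (expiry=67+3=70). clock=67
Op 19: tick 6 -> clock=73. purged={a.com}
Op 20: insert a.com -> 10.0.0.3 (expiry=73+2=75). clock=73
Op 21: insert c.com -> 10.0.0.5 (expiry=73+2=75). clock=73
Op 22: insert b.com -> 10.0.0.5 (expiry=73+1=74). clock=73
Op 23: insert c.com -> 10.0.0.6 (expiry=73+4=77). clock=73
Op 24: tick 6 -> clock=79. purged={a.com,b.com,c.com}
Op 25: tick 8 -> clock=87.
Op 26: insert a.com -> 10.0.0.3 (expiry=87+7=94). clock=87
Op 27: tick 2 -> clock=89.
Op 28: insert b.com -> 10.0.0.1 (expiry=89+5=94). clock=89
Op 29: tick 6 -> clock=95. purged={a.com,b.com}
lookup e.com: not in cache (expired or never inserted)

Answer: NXDOMAIN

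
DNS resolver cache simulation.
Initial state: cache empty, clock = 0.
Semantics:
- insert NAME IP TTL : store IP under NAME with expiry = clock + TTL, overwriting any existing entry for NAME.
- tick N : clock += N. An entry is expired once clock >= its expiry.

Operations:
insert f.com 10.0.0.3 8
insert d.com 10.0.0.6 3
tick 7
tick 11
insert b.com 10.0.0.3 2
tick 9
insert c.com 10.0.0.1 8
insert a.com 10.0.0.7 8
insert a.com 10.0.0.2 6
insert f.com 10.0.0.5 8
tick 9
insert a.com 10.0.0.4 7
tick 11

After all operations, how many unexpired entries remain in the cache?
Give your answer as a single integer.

Answer: 0

Derivation:
Op 1: insert f.com -> 10.0.0.3 (expiry=0+8=8). clock=0
Op 2: insert d.com -> 10.0.0.6 (expiry=0+3=3). clock=0
Op 3: tick 7 -> clock=7. purged={d.com}
Op 4: tick 11 -> clock=18. purged={f.com}
Op 5: insert b.com -> 10.0.0.3 (expiry=18+2=20). clock=18
Op 6: tick 9 -> clock=27. purged={b.com}
Op 7: insert c.com -> 10.0.0.1 (expiry=27+8=35). clock=27
Op 8: insert a.com -> 10.0.0.7 (expiry=27+8=35). clock=27
Op 9: insert a.com -> 10.0.0.2 (expiry=27+6=33). clock=27
Op 10: insert f.com -> 10.0.0.5 (expiry=27+8=35). clock=27
Op 11: tick 9 -> clock=36. purged={a.com,c.com,f.com}
Op 12: insert a.com -> 10.0.0.4 (expiry=36+7=43). clock=36
Op 13: tick 11 -> clock=47. purged={a.com}
Final cache (unexpired): {} -> size=0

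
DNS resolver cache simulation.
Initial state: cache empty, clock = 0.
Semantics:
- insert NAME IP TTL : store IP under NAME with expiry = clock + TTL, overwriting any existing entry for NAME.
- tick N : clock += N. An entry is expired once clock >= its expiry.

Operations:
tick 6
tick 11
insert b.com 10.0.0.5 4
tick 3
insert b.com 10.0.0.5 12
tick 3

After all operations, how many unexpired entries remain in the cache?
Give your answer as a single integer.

Answer: 1

Derivation:
Op 1: tick 6 -> clock=6.
Op 2: tick 11 -> clock=17.
Op 3: insert b.com -> 10.0.0.5 (expiry=17+4=21). clock=17
Op 4: tick 3 -> clock=20.
Op 5: insert b.com -> 10.0.0.5 (expiry=20+12=32). clock=20
Op 6: tick 3 -> clock=23.
Final cache (unexpired): {b.com} -> size=1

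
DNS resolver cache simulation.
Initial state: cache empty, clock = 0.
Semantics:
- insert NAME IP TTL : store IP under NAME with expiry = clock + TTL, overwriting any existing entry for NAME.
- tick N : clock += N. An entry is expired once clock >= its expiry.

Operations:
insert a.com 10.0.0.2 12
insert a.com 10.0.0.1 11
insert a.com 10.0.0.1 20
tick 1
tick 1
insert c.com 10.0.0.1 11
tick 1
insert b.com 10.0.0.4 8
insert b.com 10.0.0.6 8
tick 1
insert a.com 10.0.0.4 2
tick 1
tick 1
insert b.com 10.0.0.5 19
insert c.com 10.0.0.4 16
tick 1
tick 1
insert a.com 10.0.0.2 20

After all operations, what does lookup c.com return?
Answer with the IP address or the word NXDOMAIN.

Answer: 10.0.0.4

Derivation:
Op 1: insert a.com -> 10.0.0.2 (expiry=0+12=12). clock=0
Op 2: insert a.com -> 10.0.0.1 (expiry=0+11=11). clock=0
Op 3: insert a.com -> 10.0.0.1 (expiry=0+20=20). clock=0
Op 4: tick 1 -> clock=1.
Op 5: tick 1 -> clock=2.
Op 6: insert c.com -> 10.0.0.1 (expiry=2+11=13). clock=2
Op 7: tick 1 -> clock=3.
Op 8: insert b.com -> 10.0.0.4 (expiry=3+8=11). clock=3
Op 9: insert b.com -> 10.0.0.6 (expiry=3+8=11). clock=3
Op 10: tick 1 -> clock=4.
Op 11: insert a.com -> 10.0.0.4 (expiry=4+2=6). clock=4
Op 12: tick 1 -> clock=5.
Op 13: tick 1 -> clock=6. purged={a.com}
Op 14: insert b.com -> 10.0.0.5 (expiry=6+19=25). clock=6
Op 15: insert c.com -> 10.0.0.4 (expiry=6+16=22). clock=6
Op 16: tick 1 -> clock=7.
Op 17: tick 1 -> clock=8.
Op 18: insert a.com -> 10.0.0.2 (expiry=8+20=28). clock=8
lookup c.com: present, ip=10.0.0.4 expiry=22 > clock=8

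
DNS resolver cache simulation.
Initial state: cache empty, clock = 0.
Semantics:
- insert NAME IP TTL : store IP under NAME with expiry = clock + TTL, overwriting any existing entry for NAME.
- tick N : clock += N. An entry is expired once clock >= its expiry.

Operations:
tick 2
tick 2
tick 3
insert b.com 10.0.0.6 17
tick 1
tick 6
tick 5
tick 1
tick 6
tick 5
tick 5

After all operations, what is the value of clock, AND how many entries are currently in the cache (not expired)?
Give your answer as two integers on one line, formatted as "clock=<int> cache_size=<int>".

Op 1: tick 2 -> clock=2.
Op 2: tick 2 -> clock=4.
Op 3: tick 3 -> clock=7.
Op 4: insert b.com -> 10.0.0.6 (expiry=7+17=24). clock=7
Op 5: tick 1 -> clock=8.
Op 6: tick 6 -> clock=14.
Op 7: tick 5 -> clock=19.
Op 8: tick 1 -> clock=20.
Op 9: tick 6 -> clock=26. purged={b.com}
Op 10: tick 5 -> clock=31.
Op 11: tick 5 -> clock=36.
Final clock = 36
Final cache (unexpired): {} -> size=0

Answer: clock=36 cache_size=0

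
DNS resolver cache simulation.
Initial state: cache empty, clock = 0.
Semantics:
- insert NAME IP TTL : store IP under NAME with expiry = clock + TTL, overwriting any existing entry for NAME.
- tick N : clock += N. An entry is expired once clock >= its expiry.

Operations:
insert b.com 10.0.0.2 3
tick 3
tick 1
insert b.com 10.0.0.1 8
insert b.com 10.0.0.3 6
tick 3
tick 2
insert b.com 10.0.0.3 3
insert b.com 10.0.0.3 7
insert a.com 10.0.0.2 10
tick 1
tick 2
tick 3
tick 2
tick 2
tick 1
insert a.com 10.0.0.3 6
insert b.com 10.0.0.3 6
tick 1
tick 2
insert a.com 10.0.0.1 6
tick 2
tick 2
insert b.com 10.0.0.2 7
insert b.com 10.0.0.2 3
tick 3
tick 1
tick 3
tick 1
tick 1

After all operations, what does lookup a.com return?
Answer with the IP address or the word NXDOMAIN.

Op 1: insert b.com -> 10.0.0.2 (expiry=0+3=3). clock=0
Op 2: tick 3 -> clock=3. purged={b.com}
Op 3: tick 1 -> clock=4.
Op 4: insert b.com -> 10.0.0.1 (expiry=4+8=12). clock=4
Op 5: insert b.com -> 10.0.0.3 (expiry=4+6=10). clock=4
Op 6: tick 3 -> clock=7.
Op 7: tick 2 -> clock=9.
Op 8: insert b.com -> 10.0.0.3 (expiry=9+3=12). clock=9
Op 9: insert b.com -> 10.0.0.3 (expiry=9+7=16). clock=9
Op 10: insert a.com -> 10.0.0.2 (expiry=9+10=19). clock=9
Op 11: tick 1 -> clock=10.
Op 12: tick 2 -> clock=12.
Op 13: tick 3 -> clock=15.
Op 14: tick 2 -> clock=17. purged={b.com}
Op 15: tick 2 -> clock=19. purged={a.com}
Op 16: tick 1 -> clock=20.
Op 17: insert a.com -> 10.0.0.3 (expiry=20+6=26). clock=20
Op 18: insert b.com -> 10.0.0.3 (expiry=20+6=26). clock=20
Op 19: tick 1 -> clock=21.
Op 20: tick 2 -> clock=23.
Op 21: insert a.com -> 10.0.0.1 (expiry=23+6=29). clock=23
Op 22: tick 2 -> clock=25.
Op 23: tick 2 -> clock=27. purged={b.com}
Op 24: insert b.com -> 10.0.0.2 (expiry=27+7=34). clock=27
Op 25: insert b.com -> 10.0.0.2 (expiry=27+3=30). clock=27
Op 26: tick 3 -> clock=30. purged={a.com,b.com}
Op 27: tick 1 -> clock=31.
Op 28: tick 3 -> clock=34.
Op 29: tick 1 -> clock=35.
Op 30: tick 1 -> clock=36.
lookup a.com: not in cache (expired or never inserted)

Answer: NXDOMAIN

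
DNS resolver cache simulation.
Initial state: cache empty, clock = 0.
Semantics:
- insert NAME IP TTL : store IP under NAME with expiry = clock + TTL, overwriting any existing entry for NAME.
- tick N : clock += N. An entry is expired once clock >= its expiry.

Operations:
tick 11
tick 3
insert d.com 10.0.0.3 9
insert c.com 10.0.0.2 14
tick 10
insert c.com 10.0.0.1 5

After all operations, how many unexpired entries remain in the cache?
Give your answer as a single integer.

Answer: 1

Derivation:
Op 1: tick 11 -> clock=11.
Op 2: tick 3 -> clock=14.
Op 3: insert d.com -> 10.0.0.3 (expiry=14+9=23). clock=14
Op 4: insert c.com -> 10.0.0.2 (expiry=14+14=28). clock=14
Op 5: tick 10 -> clock=24. purged={d.com}
Op 6: insert c.com -> 10.0.0.1 (expiry=24+5=29). clock=24
Final cache (unexpired): {c.com} -> size=1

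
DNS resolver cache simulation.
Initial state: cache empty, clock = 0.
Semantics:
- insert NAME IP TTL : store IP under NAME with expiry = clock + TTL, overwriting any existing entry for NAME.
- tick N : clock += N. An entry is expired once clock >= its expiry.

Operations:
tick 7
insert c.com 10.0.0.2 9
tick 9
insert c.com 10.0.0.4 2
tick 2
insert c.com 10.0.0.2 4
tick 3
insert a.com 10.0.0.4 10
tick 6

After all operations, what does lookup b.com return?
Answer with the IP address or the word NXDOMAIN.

Answer: NXDOMAIN

Derivation:
Op 1: tick 7 -> clock=7.
Op 2: insert c.com -> 10.0.0.2 (expiry=7+9=16). clock=7
Op 3: tick 9 -> clock=16. purged={c.com}
Op 4: insert c.com -> 10.0.0.4 (expiry=16+2=18). clock=16
Op 5: tick 2 -> clock=18. purged={c.com}
Op 6: insert c.com -> 10.0.0.2 (expiry=18+4=22). clock=18
Op 7: tick 3 -> clock=21.
Op 8: insert a.com -> 10.0.0.4 (expiry=21+10=31). clock=21
Op 9: tick 6 -> clock=27. purged={c.com}
lookup b.com: not in cache (expired or never inserted)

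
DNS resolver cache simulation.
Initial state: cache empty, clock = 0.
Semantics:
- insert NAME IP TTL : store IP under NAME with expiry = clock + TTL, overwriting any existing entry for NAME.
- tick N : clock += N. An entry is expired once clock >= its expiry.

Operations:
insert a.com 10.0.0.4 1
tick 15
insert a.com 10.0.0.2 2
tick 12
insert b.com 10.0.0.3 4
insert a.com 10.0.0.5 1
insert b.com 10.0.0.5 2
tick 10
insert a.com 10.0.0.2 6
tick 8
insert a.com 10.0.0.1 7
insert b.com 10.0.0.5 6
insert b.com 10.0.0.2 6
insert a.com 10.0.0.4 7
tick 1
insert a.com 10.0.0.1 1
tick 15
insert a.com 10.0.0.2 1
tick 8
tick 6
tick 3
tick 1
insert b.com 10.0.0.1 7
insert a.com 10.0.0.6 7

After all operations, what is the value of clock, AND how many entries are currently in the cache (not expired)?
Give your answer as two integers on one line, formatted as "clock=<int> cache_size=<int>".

Answer: clock=79 cache_size=2

Derivation:
Op 1: insert a.com -> 10.0.0.4 (expiry=0+1=1). clock=0
Op 2: tick 15 -> clock=15. purged={a.com}
Op 3: insert a.com -> 10.0.0.2 (expiry=15+2=17). clock=15
Op 4: tick 12 -> clock=27. purged={a.com}
Op 5: insert b.com -> 10.0.0.3 (expiry=27+4=31). clock=27
Op 6: insert a.com -> 10.0.0.5 (expiry=27+1=28). clock=27
Op 7: insert b.com -> 10.0.0.5 (expiry=27+2=29). clock=27
Op 8: tick 10 -> clock=37. purged={a.com,b.com}
Op 9: insert a.com -> 10.0.0.2 (expiry=37+6=43). clock=37
Op 10: tick 8 -> clock=45. purged={a.com}
Op 11: insert a.com -> 10.0.0.1 (expiry=45+7=52). clock=45
Op 12: insert b.com -> 10.0.0.5 (expiry=45+6=51). clock=45
Op 13: insert b.com -> 10.0.0.2 (expiry=45+6=51). clock=45
Op 14: insert a.com -> 10.0.0.4 (expiry=45+7=52). clock=45
Op 15: tick 1 -> clock=46.
Op 16: insert a.com -> 10.0.0.1 (expiry=46+1=47). clock=46
Op 17: tick 15 -> clock=61. purged={a.com,b.com}
Op 18: insert a.com -> 10.0.0.2 (expiry=61+1=62). clock=61
Op 19: tick 8 -> clock=69. purged={a.com}
Op 20: tick 6 -> clock=75.
Op 21: tick 3 -> clock=78.
Op 22: tick 1 -> clock=79.
Op 23: insert b.com -> 10.0.0.1 (expiry=79+7=86). clock=79
Op 24: insert a.com -> 10.0.0.6 (expiry=79+7=86). clock=79
Final clock = 79
Final cache (unexpired): {a.com,b.com} -> size=2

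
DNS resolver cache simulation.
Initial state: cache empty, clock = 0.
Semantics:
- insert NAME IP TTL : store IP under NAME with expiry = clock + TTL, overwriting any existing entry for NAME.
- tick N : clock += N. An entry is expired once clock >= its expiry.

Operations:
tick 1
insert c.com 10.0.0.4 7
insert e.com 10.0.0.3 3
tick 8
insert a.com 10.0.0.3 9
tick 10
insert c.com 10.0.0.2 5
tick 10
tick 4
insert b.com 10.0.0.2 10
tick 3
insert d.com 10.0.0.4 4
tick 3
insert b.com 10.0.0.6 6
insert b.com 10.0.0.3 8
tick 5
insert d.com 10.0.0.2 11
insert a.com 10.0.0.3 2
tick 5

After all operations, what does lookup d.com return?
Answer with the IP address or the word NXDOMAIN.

Op 1: tick 1 -> clock=1.
Op 2: insert c.com -> 10.0.0.4 (expiry=1+7=8). clock=1
Op 3: insert e.com -> 10.0.0.3 (expiry=1+3=4). clock=1
Op 4: tick 8 -> clock=9. purged={c.com,e.com}
Op 5: insert a.com -> 10.0.0.3 (expiry=9+9=18). clock=9
Op 6: tick 10 -> clock=19. purged={a.com}
Op 7: insert c.com -> 10.0.0.2 (expiry=19+5=24). clock=19
Op 8: tick 10 -> clock=29. purged={c.com}
Op 9: tick 4 -> clock=33.
Op 10: insert b.com -> 10.0.0.2 (expiry=33+10=43). clock=33
Op 11: tick 3 -> clock=36.
Op 12: insert d.com -> 10.0.0.4 (expiry=36+4=40). clock=36
Op 13: tick 3 -> clock=39.
Op 14: insert b.com -> 10.0.0.6 (expiry=39+6=45). clock=39
Op 15: insert b.com -> 10.0.0.3 (expiry=39+8=47). clock=39
Op 16: tick 5 -> clock=44. purged={d.com}
Op 17: insert d.com -> 10.0.0.2 (expiry=44+11=55). clock=44
Op 18: insert a.com -> 10.0.0.3 (expiry=44+2=46). clock=44
Op 19: tick 5 -> clock=49. purged={a.com,b.com}
lookup d.com: present, ip=10.0.0.2 expiry=55 > clock=49

Answer: 10.0.0.2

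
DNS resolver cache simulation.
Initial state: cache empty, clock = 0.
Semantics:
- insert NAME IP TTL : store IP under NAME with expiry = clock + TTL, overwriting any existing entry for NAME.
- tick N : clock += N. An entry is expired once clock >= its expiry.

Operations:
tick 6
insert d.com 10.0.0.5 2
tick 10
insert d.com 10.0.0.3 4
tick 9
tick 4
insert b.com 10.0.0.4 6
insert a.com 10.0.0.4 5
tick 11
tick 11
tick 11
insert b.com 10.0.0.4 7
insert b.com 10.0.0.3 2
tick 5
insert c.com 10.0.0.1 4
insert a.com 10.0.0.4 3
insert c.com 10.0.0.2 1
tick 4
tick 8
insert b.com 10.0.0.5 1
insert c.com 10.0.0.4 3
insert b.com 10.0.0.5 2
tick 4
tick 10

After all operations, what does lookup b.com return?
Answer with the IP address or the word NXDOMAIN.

Answer: NXDOMAIN

Derivation:
Op 1: tick 6 -> clock=6.
Op 2: insert d.com -> 10.0.0.5 (expiry=6+2=8). clock=6
Op 3: tick 10 -> clock=16. purged={d.com}
Op 4: insert d.com -> 10.0.0.3 (expiry=16+4=20). clock=16
Op 5: tick 9 -> clock=25. purged={d.com}
Op 6: tick 4 -> clock=29.
Op 7: insert b.com -> 10.0.0.4 (expiry=29+6=35). clock=29
Op 8: insert a.com -> 10.0.0.4 (expiry=29+5=34). clock=29
Op 9: tick 11 -> clock=40. purged={a.com,b.com}
Op 10: tick 11 -> clock=51.
Op 11: tick 11 -> clock=62.
Op 12: insert b.com -> 10.0.0.4 (expiry=62+7=69). clock=62
Op 13: insert b.com -> 10.0.0.3 (expiry=62+2=64). clock=62
Op 14: tick 5 -> clock=67. purged={b.com}
Op 15: insert c.com -> 10.0.0.1 (expiry=67+4=71). clock=67
Op 16: insert a.com -> 10.0.0.4 (expiry=67+3=70). clock=67
Op 17: insert c.com -> 10.0.0.2 (expiry=67+1=68). clock=67
Op 18: tick 4 -> clock=71. purged={a.com,c.com}
Op 19: tick 8 -> clock=79.
Op 20: insert b.com -> 10.0.0.5 (expiry=79+1=80). clock=79
Op 21: insert c.com -> 10.0.0.4 (expiry=79+3=82). clock=79
Op 22: insert b.com -> 10.0.0.5 (expiry=79+2=81). clock=79
Op 23: tick 4 -> clock=83. purged={b.com,c.com}
Op 24: tick 10 -> clock=93.
lookup b.com: not in cache (expired or never inserted)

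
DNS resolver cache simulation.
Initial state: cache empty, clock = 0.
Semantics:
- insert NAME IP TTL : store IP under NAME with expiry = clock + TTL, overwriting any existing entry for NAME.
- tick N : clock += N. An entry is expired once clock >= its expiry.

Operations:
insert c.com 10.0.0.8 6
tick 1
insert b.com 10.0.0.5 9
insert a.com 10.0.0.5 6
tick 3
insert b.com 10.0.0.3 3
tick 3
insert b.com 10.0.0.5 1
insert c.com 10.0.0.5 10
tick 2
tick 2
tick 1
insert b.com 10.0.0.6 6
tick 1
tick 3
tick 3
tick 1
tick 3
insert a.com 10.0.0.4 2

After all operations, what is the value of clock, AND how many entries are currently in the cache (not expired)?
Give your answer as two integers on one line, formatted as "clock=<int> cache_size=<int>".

Answer: clock=23 cache_size=1

Derivation:
Op 1: insert c.com -> 10.0.0.8 (expiry=0+6=6). clock=0
Op 2: tick 1 -> clock=1.
Op 3: insert b.com -> 10.0.0.5 (expiry=1+9=10). clock=1
Op 4: insert a.com -> 10.0.0.5 (expiry=1+6=7). clock=1
Op 5: tick 3 -> clock=4.
Op 6: insert b.com -> 10.0.0.3 (expiry=4+3=7). clock=4
Op 7: tick 3 -> clock=7. purged={a.com,b.com,c.com}
Op 8: insert b.com -> 10.0.0.5 (expiry=7+1=8). clock=7
Op 9: insert c.com -> 10.0.0.5 (expiry=7+10=17). clock=7
Op 10: tick 2 -> clock=9. purged={b.com}
Op 11: tick 2 -> clock=11.
Op 12: tick 1 -> clock=12.
Op 13: insert b.com -> 10.0.0.6 (expiry=12+6=18). clock=12
Op 14: tick 1 -> clock=13.
Op 15: tick 3 -> clock=16.
Op 16: tick 3 -> clock=19. purged={b.com,c.com}
Op 17: tick 1 -> clock=20.
Op 18: tick 3 -> clock=23.
Op 19: insert a.com -> 10.0.0.4 (expiry=23+2=25). clock=23
Final clock = 23
Final cache (unexpired): {a.com} -> size=1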